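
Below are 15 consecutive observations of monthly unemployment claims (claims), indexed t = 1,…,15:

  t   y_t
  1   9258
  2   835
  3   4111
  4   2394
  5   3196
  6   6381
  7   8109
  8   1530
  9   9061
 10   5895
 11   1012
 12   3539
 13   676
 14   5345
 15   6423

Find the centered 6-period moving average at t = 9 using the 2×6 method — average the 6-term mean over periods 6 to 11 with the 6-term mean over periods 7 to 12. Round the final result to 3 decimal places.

Sum over 6–11: 6381 + 8109 + 1530 + 9061 + 5895 + 1012 = 31988
Sum over 7–12: 8109 + 1530 + 9061 + 5895 + 1012 + 3539 = 29146
CMA at t=9 = (31988 + 29146) / (2·6) = 61134 / 12 = 5094.500

5094.500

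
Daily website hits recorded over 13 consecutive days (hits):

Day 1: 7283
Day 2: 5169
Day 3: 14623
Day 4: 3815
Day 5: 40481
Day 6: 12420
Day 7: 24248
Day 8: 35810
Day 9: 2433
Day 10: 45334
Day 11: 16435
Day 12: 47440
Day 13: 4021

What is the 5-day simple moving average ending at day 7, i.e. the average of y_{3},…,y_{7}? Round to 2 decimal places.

19117.40

Sum of periods 3–7: 14623 + 3815 + 40481 + 12420 + 24248 = 95587
Divide by 5: 95587 / 5 = 19117.40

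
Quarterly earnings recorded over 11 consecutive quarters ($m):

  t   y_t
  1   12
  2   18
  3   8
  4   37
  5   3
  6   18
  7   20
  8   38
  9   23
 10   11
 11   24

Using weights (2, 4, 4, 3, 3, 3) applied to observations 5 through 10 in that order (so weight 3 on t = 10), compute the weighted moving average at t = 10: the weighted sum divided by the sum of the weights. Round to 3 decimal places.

19.684

Weighted sum: 2·3 + 4·18 + 4·20 + 3·38 + 3·23 + 3·11 = 6 + 72 + 80 + 114 + 69 + 33 = 374
Weight total: 2 + 4 + 4 + 3 + 3 + 3 = 19
WMA = 374 / 19 = 19.684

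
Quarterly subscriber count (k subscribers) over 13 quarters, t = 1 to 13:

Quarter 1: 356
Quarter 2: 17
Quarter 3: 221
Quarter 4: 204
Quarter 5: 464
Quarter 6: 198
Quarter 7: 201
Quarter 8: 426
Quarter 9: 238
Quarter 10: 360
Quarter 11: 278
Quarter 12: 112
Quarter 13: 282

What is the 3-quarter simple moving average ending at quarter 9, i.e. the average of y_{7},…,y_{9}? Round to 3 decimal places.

Sum of periods 7–9: 201 + 426 + 238 = 865
Divide by 3: 865 / 3 = 288.333

288.333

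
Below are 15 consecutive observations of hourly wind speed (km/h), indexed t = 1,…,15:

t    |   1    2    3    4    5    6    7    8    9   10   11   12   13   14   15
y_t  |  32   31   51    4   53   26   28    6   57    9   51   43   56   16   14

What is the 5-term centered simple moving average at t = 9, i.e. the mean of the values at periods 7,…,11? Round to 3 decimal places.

Sum of periods 7–11: 28 + 6 + 57 + 9 + 51 = 151
Divide by 5: 151 / 5 = 30.200

30.200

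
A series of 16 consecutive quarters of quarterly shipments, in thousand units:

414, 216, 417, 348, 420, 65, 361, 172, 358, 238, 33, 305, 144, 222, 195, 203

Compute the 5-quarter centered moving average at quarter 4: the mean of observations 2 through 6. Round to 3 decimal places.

293.200

Sum of periods 2–6: 216 + 417 + 348 + 420 + 65 = 1466
Divide by 5: 1466 / 5 = 293.200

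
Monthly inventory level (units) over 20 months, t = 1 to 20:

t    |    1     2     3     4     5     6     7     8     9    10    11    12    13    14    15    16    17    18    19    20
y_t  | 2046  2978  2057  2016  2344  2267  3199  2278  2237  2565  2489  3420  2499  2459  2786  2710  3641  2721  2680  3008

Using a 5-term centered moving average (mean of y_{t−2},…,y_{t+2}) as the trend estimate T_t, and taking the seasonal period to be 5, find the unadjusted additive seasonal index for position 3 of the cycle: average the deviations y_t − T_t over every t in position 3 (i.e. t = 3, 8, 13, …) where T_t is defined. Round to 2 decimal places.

Season position 3 occurs at t = 3, 8, 13, 18 (where T_t is defined).
t=3: T_3 = 2288.2000; y_3 − T_3 = 2057 − 2288.2000 = -231.2000
t=8: T_8 = 2509.2000; y_8 − T_8 = 2278 − 2509.2000 = -231.2000
t=13: T_13 = 2730.6000; y_13 − T_13 = 2499 − 2730.6000 = -231.6000
t=18: T_18 = 2952.0000; y_18 − T_18 = 2721 − 2952.0000 = -231.0000
Mean deviation: (-231.2000 + -231.2000 + -231.6000 + -231.0000) / 4 = -231.25

-231.25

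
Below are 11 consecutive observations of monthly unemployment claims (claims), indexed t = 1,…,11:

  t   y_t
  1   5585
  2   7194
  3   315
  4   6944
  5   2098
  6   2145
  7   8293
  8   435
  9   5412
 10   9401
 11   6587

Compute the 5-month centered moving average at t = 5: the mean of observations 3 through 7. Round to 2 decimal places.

Sum of periods 3–7: 315 + 6944 + 2098 + 2145 + 8293 = 19795
Divide by 5: 19795 / 5 = 3959.00

3959.00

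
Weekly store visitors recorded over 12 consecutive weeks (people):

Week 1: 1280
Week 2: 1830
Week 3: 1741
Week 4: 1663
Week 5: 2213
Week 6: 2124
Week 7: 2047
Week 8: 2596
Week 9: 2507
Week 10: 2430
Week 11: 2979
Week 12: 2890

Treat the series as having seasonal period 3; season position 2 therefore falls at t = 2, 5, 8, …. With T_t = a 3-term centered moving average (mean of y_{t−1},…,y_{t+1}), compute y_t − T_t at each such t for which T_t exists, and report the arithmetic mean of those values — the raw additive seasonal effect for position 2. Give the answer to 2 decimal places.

Season position 2 occurs at t = 2, 5, 8, 11 (where T_t is defined).
t=2: T_2 = 1617.0000; y_2 − T_2 = 1830 − 1617.0000 = 213.0000
t=5: T_5 = 2000.0000; y_5 − T_5 = 2213 − 2000.0000 = 213.0000
t=8: T_8 = 2383.3333; y_8 − T_8 = 2596 − 2383.3333 = 212.6667
t=11: T_11 = 2766.3333; y_11 − T_11 = 2979 − 2766.3333 = 212.6667
Mean deviation: (213.0000 + 213.0000 + 212.6667 + 212.6667) / 4 = 212.83

212.83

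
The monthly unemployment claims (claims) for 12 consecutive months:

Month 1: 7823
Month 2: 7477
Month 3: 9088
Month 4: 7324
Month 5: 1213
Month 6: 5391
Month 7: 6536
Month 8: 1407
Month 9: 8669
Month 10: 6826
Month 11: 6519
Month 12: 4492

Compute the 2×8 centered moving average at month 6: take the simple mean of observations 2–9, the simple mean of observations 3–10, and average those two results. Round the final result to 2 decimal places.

5847.44

Sum over 2–9: 7477 + 9088 + 7324 + 1213 + 5391 + 6536 + 1407 + 8669 = 47105
Sum over 3–10: 9088 + 7324 + 1213 + 5391 + 6536 + 1407 + 8669 + 6826 = 46454
CMA at t=6 = (47105 + 46454) / (2·8) = 93559 / 16 = 5847.44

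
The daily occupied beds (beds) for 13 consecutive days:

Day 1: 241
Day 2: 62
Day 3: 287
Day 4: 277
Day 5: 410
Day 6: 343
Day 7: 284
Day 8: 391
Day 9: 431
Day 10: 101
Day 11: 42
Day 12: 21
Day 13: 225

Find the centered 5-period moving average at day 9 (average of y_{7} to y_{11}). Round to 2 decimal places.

249.80

Sum of periods 7–11: 284 + 391 + 431 + 101 + 42 = 1249
Divide by 5: 1249 / 5 = 249.80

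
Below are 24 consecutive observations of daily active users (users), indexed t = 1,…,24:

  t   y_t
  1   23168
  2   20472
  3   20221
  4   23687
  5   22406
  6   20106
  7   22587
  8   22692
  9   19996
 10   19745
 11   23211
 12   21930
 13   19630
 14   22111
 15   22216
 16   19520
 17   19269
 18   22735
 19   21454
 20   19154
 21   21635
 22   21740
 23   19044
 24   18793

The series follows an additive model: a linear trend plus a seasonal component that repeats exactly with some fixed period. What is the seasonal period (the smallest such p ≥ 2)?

First differences y_{t+1} − y_t: -2696, -251, 3466, -1281, -2300, 2481, 105, -2696, -251, 3466, -1281, -2300, 2481, 105, -2696, -251, …
The difference pattern repeats every 7 terms and not for any smaller step, so p = 7.

7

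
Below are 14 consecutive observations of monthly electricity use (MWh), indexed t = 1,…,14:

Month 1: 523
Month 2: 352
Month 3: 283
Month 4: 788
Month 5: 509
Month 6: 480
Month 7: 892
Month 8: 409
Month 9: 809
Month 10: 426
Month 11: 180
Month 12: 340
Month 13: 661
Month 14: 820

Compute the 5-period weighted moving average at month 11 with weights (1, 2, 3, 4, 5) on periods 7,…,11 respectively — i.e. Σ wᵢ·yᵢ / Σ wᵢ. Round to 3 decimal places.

449.400

Weighted sum: 1·892 + 2·409 + 3·809 + 4·426 + 5·180 = 892 + 818 + 2427 + 1704 + 900 = 6741
Weight total: 1 + 2 + 3 + 4 + 5 = 15
WMA = 6741 / 15 = 449.400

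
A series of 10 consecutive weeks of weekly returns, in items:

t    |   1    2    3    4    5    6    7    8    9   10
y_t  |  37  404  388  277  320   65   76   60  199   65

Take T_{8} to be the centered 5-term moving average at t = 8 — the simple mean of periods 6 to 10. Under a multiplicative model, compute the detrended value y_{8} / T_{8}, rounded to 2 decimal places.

0.65

Trend T_8 = (65 + 76 + 60 + 199 + 65) / 5 = 465/5 = 93.0000
Ratio to trend: 60 / 93.0000 = 0.65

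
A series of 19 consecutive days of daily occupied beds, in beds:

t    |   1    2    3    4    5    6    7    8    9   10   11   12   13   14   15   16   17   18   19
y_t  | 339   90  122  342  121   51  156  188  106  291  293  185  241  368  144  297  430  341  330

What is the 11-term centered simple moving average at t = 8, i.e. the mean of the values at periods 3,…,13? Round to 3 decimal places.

Sum of periods 3–13: 122 + 342 + 121 + 51 + 156 + 188 + 106 + 291 + 293 + 185 + 241 = 2096
Divide by 11: 2096 / 11 = 190.545

190.545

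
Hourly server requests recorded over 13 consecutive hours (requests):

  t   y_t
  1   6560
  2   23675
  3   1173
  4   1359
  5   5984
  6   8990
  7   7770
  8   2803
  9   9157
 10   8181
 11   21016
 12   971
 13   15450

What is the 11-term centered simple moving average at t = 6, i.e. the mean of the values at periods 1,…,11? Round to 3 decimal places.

8788.000

Sum of periods 1–11: 6560 + 23675 + 1173 + 1359 + 5984 + 8990 + 7770 + 2803 + 9157 + 8181 + 21016 = 96668
Divide by 11: 96668 / 11 = 8788.000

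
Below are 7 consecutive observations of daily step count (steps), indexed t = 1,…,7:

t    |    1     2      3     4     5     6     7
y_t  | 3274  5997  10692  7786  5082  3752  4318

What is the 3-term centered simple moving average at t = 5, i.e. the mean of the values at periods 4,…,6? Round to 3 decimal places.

Sum of periods 4–6: 7786 + 5082 + 3752 = 16620
Divide by 3: 16620 / 3 = 5540.000

5540.000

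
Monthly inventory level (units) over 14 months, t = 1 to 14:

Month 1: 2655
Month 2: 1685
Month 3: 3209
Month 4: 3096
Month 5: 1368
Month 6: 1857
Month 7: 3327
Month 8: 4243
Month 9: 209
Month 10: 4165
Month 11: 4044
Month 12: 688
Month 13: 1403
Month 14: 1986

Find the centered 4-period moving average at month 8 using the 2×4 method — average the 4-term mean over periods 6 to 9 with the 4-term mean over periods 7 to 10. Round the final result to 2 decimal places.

Sum over 6–9: 1857 + 3327 + 4243 + 209 = 9636
Sum over 7–10: 3327 + 4243 + 209 + 4165 = 11944
CMA at t=8 = (9636 + 11944) / (2·4) = 21580 / 8 = 2697.50

2697.50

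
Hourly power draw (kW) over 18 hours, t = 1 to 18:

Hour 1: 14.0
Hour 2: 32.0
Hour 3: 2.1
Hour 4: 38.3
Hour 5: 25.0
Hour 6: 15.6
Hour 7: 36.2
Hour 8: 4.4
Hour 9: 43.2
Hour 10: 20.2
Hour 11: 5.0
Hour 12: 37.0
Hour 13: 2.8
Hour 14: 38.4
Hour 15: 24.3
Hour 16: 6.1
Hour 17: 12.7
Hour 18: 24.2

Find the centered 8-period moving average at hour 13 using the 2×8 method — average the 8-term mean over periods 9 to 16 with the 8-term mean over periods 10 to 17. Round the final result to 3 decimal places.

20.219

Sum over 9–16: 43.2 + 20.2 + 5.0 + 37.0 + 2.8 + 38.4 + 24.3 + 6.1 = 177.0
Sum over 10–17: 20.2 + 5.0 + 37.0 + 2.8 + 38.4 + 24.3 + 6.1 + 12.7 = 146.5
CMA at t=13 = (177.0 + 146.5) / (2·8) = 323.5 / 16 = 20.219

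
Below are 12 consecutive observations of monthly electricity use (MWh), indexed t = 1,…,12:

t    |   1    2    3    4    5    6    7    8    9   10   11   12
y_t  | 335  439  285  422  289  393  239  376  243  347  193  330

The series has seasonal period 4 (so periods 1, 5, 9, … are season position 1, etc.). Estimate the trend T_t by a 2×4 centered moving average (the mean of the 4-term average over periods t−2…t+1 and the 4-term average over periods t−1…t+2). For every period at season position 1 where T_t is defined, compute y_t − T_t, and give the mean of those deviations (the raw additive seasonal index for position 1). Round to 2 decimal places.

-52.50

Season position 1 occurs at t = 5, 9 (where T_t is defined).
t=5: T_5 = 341.5000; y_5 − T_5 = 289 − 341.5000 = -52.5000
t=9: T_9 = 295.5000; y_9 − T_9 = 243 − 295.5000 = -52.5000
Mean deviation: (-52.5000 + -52.5000) / 2 = -52.50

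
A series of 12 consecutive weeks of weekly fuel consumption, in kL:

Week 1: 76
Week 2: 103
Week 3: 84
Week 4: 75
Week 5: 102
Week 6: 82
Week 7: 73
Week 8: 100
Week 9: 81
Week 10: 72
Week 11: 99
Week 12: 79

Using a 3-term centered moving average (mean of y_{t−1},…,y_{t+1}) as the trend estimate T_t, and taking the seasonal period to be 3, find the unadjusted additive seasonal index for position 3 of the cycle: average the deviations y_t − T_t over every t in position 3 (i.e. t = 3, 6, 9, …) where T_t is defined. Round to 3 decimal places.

Season position 3 occurs at t = 3, 6, 9 (where T_t is defined).
t=3: T_3 = 87.33333; y_3 − T_3 = 84 − 87.33333 = -3.33333
t=6: T_6 = 85.66667; y_6 − T_6 = 82 − 85.66667 = -3.66667
t=9: T_9 = 84.33333; y_9 − T_9 = 81 − 84.33333 = -3.33333
Mean deviation: (-3.33333 + -3.66667 + -3.33333) / 3 = -3.444

-3.444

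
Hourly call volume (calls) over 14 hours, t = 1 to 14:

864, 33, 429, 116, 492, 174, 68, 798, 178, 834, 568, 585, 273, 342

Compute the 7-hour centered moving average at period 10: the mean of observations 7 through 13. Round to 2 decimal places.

472.00

Sum of periods 7–13: 68 + 798 + 178 + 834 + 568 + 585 + 273 = 3304
Divide by 7: 3304 / 7 = 472.00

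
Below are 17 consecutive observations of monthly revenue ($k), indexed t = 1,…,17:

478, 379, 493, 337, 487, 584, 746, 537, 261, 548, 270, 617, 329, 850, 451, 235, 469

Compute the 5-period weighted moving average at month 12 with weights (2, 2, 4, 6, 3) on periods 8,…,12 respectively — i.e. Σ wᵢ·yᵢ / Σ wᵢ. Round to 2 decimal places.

427.00

Weighted sum: 2·537 + 2·261 + 4·548 + 6·270 + 3·617 = 1074 + 522 + 2192 + 1620 + 1851 = 7259
Weight total: 2 + 2 + 4 + 6 + 3 = 17
WMA = 7259 / 17 = 427.00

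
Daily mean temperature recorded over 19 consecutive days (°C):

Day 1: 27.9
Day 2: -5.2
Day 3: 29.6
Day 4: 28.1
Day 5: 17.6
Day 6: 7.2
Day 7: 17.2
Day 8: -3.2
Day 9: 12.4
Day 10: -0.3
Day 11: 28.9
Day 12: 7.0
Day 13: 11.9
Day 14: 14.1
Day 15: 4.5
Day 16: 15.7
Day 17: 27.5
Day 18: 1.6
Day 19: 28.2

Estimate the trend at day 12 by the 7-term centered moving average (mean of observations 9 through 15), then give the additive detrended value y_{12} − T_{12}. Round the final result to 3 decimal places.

Trend T_12 = (12.4 + (-0.3) + 28.9 + 7.0 + 11.9 + 14.1 + 4.5) / 7 = 78.5/7 = 11.21429
Detrended value: 7.0 − 11.21429 = -4.214

-4.214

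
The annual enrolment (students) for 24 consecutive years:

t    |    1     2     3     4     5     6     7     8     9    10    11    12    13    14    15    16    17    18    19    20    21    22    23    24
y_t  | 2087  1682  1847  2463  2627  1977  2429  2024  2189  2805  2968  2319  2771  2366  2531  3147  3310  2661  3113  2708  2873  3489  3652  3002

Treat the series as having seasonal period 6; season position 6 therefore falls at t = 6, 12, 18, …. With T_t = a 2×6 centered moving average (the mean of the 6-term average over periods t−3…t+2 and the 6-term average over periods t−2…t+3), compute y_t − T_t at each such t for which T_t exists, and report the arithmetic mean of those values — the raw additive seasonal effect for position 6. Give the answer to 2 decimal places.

Season position 6 occurs at t = 6, 12, 18 (where T_t is defined).
t=6: T_6 = 2256.3333; y_6 − T_6 = 1977 − 2256.3333 = -279.3333
t=12: T_12 = 2598.1667; y_12 − T_12 = 2319 − 2598.1667 = -279.1667
t=18: T_18 = 2940.1667; y_18 − T_18 = 2661 − 2940.1667 = -279.1667
Mean deviation: (-279.3333 + -279.1667 + -279.1667) / 3 = -279.22

-279.22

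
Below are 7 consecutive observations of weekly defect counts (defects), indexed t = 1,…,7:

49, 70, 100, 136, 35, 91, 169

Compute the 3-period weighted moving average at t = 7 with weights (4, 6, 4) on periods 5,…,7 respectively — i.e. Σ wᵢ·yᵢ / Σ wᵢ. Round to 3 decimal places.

Weighted sum: 4·35 + 6·91 + 4·169 = 140 + 546 + 676 = 1362
Weight total: 4 + 6 + 4 = 14
WMA = 1362 / 14 = 97.286

97.286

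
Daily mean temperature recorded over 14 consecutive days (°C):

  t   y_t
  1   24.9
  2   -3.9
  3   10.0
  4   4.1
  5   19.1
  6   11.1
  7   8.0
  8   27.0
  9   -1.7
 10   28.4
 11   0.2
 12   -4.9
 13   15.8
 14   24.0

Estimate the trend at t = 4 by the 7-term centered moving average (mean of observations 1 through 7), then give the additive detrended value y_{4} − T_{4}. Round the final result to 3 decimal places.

-6.371

Trend T_4 = (24.9 + (-3.9) + 10.0 + 4.1 + 19.1 + 11.1 + 8.0) / 7 = 73.3/7 = 10.47143
Detrended value: 4.1 − 10.47143 = -6.371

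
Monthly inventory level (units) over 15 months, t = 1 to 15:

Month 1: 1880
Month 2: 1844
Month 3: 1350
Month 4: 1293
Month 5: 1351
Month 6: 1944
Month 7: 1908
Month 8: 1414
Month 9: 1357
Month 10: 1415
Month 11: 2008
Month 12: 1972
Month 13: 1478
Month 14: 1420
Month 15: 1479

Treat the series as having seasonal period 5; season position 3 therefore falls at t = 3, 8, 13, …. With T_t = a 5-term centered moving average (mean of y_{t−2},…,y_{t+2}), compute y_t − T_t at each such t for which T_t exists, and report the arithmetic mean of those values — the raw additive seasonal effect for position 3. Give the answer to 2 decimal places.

Season position 3 occurs at t = 3, 8, 13 (where T_t is defined).
t=3: T_3 = 1543.6000; y_3 − T_3 = 1350 − 1543.6000 = -193.6000
t=8: T_8 = 1607.6000; y_8 − T_8 = 1414 − 1607.6000 = -193.6000
t=13: T_13 = 1671.4000; y_13 − T_13 = 1478 − 1671.4000 = -193.4000
Mean deviation: (-193.6000 + -193.6000 + -193.4000) / 3 = -193.53

-193.53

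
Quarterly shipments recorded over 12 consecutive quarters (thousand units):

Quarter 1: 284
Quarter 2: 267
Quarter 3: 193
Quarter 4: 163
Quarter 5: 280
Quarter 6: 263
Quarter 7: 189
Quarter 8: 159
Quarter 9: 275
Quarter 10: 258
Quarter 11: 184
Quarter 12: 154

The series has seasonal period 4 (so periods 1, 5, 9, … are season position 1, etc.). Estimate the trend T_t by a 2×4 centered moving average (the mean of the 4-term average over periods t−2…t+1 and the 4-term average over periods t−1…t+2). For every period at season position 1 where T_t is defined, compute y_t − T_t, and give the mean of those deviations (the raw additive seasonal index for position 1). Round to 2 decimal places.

Season position 1 occurs at t = 5, 9 (where T_t is defined).
t=5: T_5 = 224.2500; y_5 − T_5 = 280 − 224.2500 = 55.7500
t=9: T_9 = 219.6250; y_9 − T_9 = 275 − 219.6250 = 55.3750
Mean deviation: (55.7500 + 55.3750) / 2 = 55.56

55.56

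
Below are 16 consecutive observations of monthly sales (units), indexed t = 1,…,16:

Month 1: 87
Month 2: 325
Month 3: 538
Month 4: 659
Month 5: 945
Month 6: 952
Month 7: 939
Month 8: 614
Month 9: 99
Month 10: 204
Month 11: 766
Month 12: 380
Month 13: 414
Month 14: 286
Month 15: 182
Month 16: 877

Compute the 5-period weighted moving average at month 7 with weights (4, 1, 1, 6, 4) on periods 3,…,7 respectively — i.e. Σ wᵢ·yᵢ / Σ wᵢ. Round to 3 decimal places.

826.500

Weighted sum: 4·538 + 1·659 + 1·945 + 6·952 + 4·939 = 2152 + 659 + 945 + 5712 + 3756 = 13224
Weight total: 4 + 1 + 1 + 6 + 4 = 16
WMA = 13224 / 16 = 826.500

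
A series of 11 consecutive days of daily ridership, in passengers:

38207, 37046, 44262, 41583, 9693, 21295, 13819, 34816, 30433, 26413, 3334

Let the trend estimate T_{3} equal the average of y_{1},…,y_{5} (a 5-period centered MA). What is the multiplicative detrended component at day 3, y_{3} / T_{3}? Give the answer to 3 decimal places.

1.296

Trend T_3 = (38207 + 37046 + 44262 + 41583 + 9693) / 5 = 170791/5 = 34158.20000
Ratio to trend: 44262 / 34158.20000 = 1.296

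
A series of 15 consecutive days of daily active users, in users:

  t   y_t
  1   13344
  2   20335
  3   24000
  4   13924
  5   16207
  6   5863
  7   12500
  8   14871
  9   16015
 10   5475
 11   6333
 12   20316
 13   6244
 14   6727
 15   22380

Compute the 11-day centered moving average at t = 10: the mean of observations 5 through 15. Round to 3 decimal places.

Sum of periods 5–15: 16207 + 5863 + 12500 + 14871 + 16015 + 5475 + 6333 + 20316 + 6244 + 6727 + 22380 = 132931
Divide by 11: 132931 / 11 = 12084.636

12084.636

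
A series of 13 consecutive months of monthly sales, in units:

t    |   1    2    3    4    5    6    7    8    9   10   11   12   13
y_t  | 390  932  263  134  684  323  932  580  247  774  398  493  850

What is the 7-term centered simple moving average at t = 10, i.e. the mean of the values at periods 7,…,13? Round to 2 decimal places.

Sum of periods 7–13: 932 + 580 + 247 + 774 + 398 + 493 + 850 = 4274
Divide by 7: 4274 / 7 = 610.57

610.57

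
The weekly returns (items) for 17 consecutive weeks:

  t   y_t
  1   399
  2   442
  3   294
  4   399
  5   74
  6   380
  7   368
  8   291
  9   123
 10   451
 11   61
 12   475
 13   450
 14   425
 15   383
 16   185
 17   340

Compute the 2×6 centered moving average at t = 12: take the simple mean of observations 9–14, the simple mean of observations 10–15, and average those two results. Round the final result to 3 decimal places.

Sum over 9–14: 123 + 451 + 61 + 475 + 450 + 425 = 1985
Sum over 10–15: 451 + 61 + 475 + 450 + 425 + 383 = 2245
CMA at t=12 = (1985 + 2245) / (2·6) = 4230 / 12 = 352.500

352.500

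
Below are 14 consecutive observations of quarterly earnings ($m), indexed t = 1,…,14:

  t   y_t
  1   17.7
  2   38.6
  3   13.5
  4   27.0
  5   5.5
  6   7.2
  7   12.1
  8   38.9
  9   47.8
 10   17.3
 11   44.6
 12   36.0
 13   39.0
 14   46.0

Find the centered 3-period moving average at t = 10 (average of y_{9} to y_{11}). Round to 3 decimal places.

36.567

Sum of periods 9–11: 47.8 + 17.3 + 44.6 = 109.7
Divide by 3: 109.7 / 3 = 36.567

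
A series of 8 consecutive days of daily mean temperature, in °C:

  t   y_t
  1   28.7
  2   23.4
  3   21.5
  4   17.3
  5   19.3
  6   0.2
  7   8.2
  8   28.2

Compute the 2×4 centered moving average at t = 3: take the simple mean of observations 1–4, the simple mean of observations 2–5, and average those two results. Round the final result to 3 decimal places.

21.550

Sum over 1–4: 28.7 + 23.4 + 21.5 + 17.3 = 90.9
Sum over 2–5: 23.4 + 21.5 + 17.3 + 19.3 = 81.5
CMA at t=3 = (90.9 + 81.5) / (2·4) = 172.4 / 8 = 21.550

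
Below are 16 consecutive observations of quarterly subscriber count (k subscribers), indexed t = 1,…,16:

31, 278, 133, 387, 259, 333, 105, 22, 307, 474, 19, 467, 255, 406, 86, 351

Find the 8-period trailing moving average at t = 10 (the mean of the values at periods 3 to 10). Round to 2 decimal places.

252.50

Sum of periods 3–10: 133 + 387 + 259 + 333 + 105 + 22 + 307 + 474 = 2020
Divide by 8: 2020 / 8 = 252.50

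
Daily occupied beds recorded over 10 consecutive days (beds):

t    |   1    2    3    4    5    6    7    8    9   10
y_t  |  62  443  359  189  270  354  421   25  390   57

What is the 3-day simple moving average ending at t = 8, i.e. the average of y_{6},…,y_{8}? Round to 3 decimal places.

266.667

Sum of periods 6–8: 354 + 421 + 25 = 800
Divide by 3: 800 / 3 = 266.667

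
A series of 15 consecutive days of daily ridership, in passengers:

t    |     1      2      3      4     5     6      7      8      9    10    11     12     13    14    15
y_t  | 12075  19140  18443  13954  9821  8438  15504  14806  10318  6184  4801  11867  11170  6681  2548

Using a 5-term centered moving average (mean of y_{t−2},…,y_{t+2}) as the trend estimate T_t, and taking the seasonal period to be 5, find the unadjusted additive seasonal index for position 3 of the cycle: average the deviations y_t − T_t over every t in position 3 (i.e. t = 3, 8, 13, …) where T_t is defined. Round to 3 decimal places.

Season position 3 occurs at t = 3, 8, 13 (where T_t is defined).
t=3: T_3 = 14686.60000; y_3 − T_3 = 18443 − 14686.60000 = 3756.40000
t=8: T_8 = 11050.00000; y_8 − T_8 = 14806 − 11050.00000 = 3756.00000
t=13: T_13 = 7413.40000; y_13 − T_13 = 11170 − 7413.40000 = 3756.60000
Mean deviation: (3756.40000 + 3756.00000 + 3756.60000) / 3 = 3756.333

3756.333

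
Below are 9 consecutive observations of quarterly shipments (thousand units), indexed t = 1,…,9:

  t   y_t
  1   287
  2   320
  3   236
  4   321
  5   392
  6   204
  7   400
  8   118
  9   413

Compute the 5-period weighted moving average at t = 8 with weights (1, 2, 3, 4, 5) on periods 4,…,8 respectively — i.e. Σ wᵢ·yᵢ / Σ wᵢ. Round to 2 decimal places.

Weighted sum: 1·321 + 2·392 + 3·204 + 4·400 + 5·118 = 321 + 784 + 612 + 1600 + 590 = 3907
Weight total: 1 + 2 + 3 + 4 + 5 = 15
WMA = 3907 / 15 = 260.47

260.47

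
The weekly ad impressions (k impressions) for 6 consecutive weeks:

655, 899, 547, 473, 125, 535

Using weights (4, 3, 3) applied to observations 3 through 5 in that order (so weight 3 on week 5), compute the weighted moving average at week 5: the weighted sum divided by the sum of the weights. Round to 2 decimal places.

398.20

Weighted sum: 4·547 + 3·473 + 3·125 = 2188 + 1419 + 375 = 3982
Weight total: 4 + 3 + 3 = 10
WMA = 3982 / 10 = 398.20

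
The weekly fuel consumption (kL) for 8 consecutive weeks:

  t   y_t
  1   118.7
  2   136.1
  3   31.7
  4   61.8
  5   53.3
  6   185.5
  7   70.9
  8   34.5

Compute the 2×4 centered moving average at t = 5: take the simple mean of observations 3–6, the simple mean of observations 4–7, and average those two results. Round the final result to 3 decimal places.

87.975

Sum over 3–6: 31.7 + 61.8 + 53.3 + 185.5 = 332.3
Sum over 4–7: 61.8 + 53.3 + 185.5 + 70.9 = 371.5
CMA at t=5 = (332.3 + 371.5) / (2·4) = 703.8 / 8 = 87.975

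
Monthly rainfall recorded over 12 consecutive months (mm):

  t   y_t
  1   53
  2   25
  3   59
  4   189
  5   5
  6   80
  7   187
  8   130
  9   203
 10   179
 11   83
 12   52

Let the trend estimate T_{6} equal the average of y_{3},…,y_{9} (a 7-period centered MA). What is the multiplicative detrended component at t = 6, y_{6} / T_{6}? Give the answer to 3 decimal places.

Trend T_6 = (59 + 189 + 5 + 80 + 187 + 130 + 203) / 7 = 853/7 = 121.85714
Ratio to trend: 80 / 121.85714 = 0.657

0.657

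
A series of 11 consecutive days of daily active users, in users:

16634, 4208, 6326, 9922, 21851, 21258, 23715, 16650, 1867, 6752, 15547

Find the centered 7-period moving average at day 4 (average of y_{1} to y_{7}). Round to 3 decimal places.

Sum of periods 1–7: 16634 + 4208 + 6326 + 9922 + 21851 + 21258 + 23715 = 103914
Divide by 7: 103914 / 7 = 14844.857

14844.857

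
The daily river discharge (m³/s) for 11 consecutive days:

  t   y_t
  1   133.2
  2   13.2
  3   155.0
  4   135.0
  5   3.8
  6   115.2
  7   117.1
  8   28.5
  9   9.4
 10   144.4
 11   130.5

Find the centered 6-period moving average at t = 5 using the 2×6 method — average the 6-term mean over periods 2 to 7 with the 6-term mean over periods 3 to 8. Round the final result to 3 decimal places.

91.158

Sum over 2–7: 13.2 + 155.0 + 135.0 + 3.8 + 115.2 + 117.1 = 539.3
Sum over 3–8: 155.0 + 135.0 + 3.8 + 115.2 + 117.1 + 28.5 = 554.6
CMA at t=5 = (539.3 + 554.6) / (2·6) = 1093.9 / 12 = 91.158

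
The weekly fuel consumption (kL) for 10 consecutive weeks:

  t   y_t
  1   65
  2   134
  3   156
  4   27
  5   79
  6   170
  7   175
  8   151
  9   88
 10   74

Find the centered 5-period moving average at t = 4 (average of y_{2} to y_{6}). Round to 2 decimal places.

113.20

Sum of periods 2–6: 134 + 156 + 27 + 79 + 170 = 566
Divide by 5: 566 / 5 = 113.20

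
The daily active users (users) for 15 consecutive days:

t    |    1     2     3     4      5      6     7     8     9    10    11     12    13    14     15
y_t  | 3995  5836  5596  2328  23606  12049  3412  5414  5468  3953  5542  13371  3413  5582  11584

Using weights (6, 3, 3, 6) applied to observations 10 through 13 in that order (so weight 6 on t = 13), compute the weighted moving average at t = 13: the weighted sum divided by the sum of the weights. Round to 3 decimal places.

5607.500

Weighted sum: 6·3953 + 3·5542 + 3·13371 + 6·3413 = 23718 + 16626 + 40113 + 20478 = 100935
Weight total: 6 + 3 + 3 + 6 = 18
WMA = 100935 / 18 = 5607.500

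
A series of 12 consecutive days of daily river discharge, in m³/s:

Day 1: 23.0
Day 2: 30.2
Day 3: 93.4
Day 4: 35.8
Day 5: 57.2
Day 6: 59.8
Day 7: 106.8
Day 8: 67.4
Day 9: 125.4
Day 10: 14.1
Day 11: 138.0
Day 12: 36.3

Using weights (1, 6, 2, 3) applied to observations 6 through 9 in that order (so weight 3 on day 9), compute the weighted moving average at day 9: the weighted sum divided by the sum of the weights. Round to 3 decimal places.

Weighted sum: 1·59.8 + 6·106.8 + 2·67.4 + 3·125.4 = 59.8 + 640.8 + 134.8 + 376.2 = 1211.6
Weight total: 1 + 6 + 2 + 3 = 12
WMA = 1211.6 / 12 = 100.967

100.967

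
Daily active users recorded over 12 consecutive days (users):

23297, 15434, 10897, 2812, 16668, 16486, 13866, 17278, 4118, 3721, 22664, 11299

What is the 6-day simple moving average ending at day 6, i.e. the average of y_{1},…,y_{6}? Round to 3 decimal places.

14265.667

Sum of periods 1–6: 23297 + 15434 + 10897 + 2812 + 16668 + 16486 = 85594
Divide by 6: 85594 / 6 = 14265.667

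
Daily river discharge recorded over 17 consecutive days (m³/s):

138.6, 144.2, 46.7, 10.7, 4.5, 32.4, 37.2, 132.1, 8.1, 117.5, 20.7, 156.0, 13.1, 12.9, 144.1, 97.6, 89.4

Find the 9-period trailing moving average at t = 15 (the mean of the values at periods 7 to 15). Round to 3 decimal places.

Sum of periods 7–15: 37.2 + 132.1 + 8.1 + 117.5 + 20.7 + 156.0 + 13.1 + 12.9 + 144.1 = 641.7
Divide by 9: 641.7 / 9 = 71.300

71.300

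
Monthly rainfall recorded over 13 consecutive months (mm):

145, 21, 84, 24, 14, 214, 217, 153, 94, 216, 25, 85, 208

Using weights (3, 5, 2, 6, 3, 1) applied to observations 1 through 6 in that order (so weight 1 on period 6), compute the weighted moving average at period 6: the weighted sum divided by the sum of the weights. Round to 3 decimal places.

55.400

Weighted sum: 3·145 + 5·21 + 2·84 + 6·24 + 3·14 + 1·214 = 435 + 105 + 168 + 144 + 42 + 214 = 1108
Weight total: 3 + 5 + 2 + 6 + 3 + 1 = 20
WMA = 1108 / 20 = 55.400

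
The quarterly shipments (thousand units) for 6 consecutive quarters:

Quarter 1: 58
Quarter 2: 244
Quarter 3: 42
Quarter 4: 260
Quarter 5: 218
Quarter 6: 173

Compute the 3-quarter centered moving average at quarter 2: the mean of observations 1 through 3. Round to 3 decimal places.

114.667

Sum of periods 1–3: 58 + 244 + 42 = 344
Divide by 3: 344 / 3 = 114.667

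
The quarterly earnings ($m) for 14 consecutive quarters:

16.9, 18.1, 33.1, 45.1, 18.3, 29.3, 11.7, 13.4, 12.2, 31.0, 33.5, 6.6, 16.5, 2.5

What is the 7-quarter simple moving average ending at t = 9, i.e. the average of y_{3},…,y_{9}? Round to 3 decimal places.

Sum of periods 3–9: 33.1 + 45.1 + 18.3 + 29.3 + 11.7 + 13.4 + 12.2 = 163.1
Divide by 7: 163.1 / 7 = 23.300

23.300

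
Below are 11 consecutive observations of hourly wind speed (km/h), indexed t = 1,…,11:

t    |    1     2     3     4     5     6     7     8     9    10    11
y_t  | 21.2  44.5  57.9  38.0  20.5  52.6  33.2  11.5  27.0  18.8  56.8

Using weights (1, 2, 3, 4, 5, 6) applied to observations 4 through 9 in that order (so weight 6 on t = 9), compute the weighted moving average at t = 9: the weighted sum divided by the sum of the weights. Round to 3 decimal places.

28.052

Weighted sum: 1·38.0 + 2·20.5 + 3·52.6 + 4·33.2 + 5·11.5 + 6·27.0 = 38.0 + 41.0 + 157.8 + 132.8 + 57.5 + 162.0 = 589.1
Weight total: 1 + 2 + 3 + 4 + 5 + 6 = 21
WMA = 589.1 / 21 = 28.052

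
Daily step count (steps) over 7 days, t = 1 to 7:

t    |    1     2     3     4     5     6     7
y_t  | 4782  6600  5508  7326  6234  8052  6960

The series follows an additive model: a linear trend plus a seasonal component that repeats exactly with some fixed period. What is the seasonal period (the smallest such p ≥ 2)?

2

First differences y_{t+1} − y_t: 1818, -1092, 1818, -1092, 1818, -1092, …
The difference pattern repeats every 2 terms and not for any smaller step, so p = 2.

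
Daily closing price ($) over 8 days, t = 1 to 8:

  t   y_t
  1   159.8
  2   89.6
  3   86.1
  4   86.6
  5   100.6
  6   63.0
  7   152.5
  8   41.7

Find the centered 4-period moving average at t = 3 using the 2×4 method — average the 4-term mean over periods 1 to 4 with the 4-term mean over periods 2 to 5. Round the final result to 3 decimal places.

Sum over 1–4: 159.8 + 89.6 + 86.1 + 86.6 = 422.1
Sum over 2–5: 89.6 + 86.1 + 86.6 + 100.6 = 362.9
CMA at t=3 = (422.1 + 362.9) / (2·4) = 785.0 / 8 = 98.125

98.125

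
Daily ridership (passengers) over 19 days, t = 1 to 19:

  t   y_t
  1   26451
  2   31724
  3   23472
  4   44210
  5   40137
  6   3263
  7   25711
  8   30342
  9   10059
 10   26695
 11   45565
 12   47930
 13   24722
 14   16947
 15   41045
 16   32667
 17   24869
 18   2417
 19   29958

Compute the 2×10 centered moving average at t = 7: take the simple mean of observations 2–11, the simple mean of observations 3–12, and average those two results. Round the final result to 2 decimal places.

Sum over 2–11: 31724 + 23472 + 44210 + 40137 + 3263 + 25711 + 30342 + 10059 + 26695 + 45565 = 281178
Sum over 3–12: 23472 + 44210 + 40137 + 3263 + 25711 + 30342 + 10059 + 26695 + 45565 + 47930 = 297384
CMA at t=7 = (281178 + 297384) / (2·10) = 578562 / 20 = 28928.10

28928.10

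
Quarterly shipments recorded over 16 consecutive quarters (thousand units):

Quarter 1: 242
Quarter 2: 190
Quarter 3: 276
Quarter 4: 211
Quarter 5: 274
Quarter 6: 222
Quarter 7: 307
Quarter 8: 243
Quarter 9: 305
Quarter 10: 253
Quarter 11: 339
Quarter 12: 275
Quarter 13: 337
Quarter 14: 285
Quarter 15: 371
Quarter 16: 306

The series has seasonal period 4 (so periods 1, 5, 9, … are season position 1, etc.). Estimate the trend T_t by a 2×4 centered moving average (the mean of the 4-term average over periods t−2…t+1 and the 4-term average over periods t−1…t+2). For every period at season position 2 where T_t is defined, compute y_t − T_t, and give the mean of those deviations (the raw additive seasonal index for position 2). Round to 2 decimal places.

-35.79

Season position 2 occurs at t = 6, 10, 14 (where T_t is defined).
t=6: T_6 = 257.5000; y_6 − T_6 = 222 − 257.5000 = -35.5000
t=10: T_10 = 289.0000; y_10 − T_10 = 253 − 289.0000 = -36.0000
t=14: T_14 = 320.8750; y_14 − T_14 = 285 − 320.8750 = -35.8750
Mean deviation: (-35.5000 + -36.0000 + -35.8750) / 3 = -35.79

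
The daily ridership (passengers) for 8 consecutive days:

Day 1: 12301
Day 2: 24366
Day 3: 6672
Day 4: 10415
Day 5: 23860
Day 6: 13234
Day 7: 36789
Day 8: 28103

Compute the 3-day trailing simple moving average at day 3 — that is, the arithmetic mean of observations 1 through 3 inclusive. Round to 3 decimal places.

Sum of periods 1–3: 12301 + 24366 + 6672 = 43339
Divide by 3: 43339 / 3 = 14446.333

14446.333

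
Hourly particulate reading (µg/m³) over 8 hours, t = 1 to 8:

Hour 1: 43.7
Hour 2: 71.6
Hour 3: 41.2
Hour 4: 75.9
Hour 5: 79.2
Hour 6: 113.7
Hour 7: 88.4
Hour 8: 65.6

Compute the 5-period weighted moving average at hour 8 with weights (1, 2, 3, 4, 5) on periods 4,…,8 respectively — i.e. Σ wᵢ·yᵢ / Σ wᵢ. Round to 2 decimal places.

Weighted sum: 1·75.9 + 2·79.2 + 3·113.7 + 4·88.4 + 5·65.6 = 75.9 + 158.4 + 341.1 + 353.6 + 328.0 = 1257.0
Weight total: 1 + 2 + 3 + 4 + 5 = 15
WMA = 1257.0 / 15 = 83.80

83.80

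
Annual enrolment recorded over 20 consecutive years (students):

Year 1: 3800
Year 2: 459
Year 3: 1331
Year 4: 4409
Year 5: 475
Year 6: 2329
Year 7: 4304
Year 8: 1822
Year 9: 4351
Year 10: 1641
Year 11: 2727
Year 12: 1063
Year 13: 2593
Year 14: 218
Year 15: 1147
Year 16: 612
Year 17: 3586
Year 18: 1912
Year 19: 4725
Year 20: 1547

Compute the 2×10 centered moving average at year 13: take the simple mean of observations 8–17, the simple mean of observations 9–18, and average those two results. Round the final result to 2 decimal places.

Sum over 8–17: 1822 + 4351 + 1641 + 2727 + 1063 + 2593 + 218 + 1147 + 612 + 3586 = 19760
Sum over 9–18: 4351 + 1641 + 2727 + 1063 + 2593 + 218 + 1147 + 612 + 3586 + 1912 = 19850
CMA at t=13 = (19760 + 19850) / (2·10) = 39610 / 20 = 1980.50

1980.50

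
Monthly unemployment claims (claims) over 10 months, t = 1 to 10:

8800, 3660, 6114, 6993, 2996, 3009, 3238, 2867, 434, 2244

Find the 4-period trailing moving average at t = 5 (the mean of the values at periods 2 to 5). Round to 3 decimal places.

Sum of periods 2–5: 3660 + 6114 + 6993 + 2996 = 19763
Divide by 4: 19763 / 4 = 4940.750

4940.750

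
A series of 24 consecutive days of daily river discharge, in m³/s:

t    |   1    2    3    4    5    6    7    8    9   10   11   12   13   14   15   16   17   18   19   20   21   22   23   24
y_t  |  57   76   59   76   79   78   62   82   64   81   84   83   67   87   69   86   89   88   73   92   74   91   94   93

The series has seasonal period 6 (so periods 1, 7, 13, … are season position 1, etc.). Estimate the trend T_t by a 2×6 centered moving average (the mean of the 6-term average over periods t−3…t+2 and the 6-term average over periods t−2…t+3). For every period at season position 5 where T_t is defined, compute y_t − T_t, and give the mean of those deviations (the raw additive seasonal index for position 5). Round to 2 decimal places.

Season position 5 occurs at t = 5, 11, 17 (where T_t is defined).
t=5: T_5 = 72.1667; y_5 − T_5 = 79 − 72.1667 = 6.8333
t=11: T_11 = 77.2500; y_11 − T_11 = 84 − 77.2500 = 6.7500
t=17: T_17 = 82.4167; y_17 − T_17 = 89 − 82.4167 = 6.5833
Mean deviation: (6.8333 + 6.7500 + 6.5833) / 3 = 6.72

6.72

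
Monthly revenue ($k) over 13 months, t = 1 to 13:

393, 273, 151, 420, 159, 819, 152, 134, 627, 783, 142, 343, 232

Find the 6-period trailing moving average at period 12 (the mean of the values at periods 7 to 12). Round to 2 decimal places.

363.50

Sum of periods 7–12: 152 + 134 + 627 + 783 + 142 + 343 = 2181
Divide by 6: 2181 / 6 = 363.50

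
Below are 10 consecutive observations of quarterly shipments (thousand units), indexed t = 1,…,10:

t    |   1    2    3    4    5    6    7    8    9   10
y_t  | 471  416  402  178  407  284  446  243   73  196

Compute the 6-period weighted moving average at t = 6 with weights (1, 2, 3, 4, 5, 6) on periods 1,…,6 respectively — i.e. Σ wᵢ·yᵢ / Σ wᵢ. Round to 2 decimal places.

Weighted sum: 1·471 + 2·416 + 3·402 + 4·178 + 5·407 + 6·284 = 471 + 832 + 1206 + 712 + 2035 + 1704 = 6960
Weight total: 1 + 2 + 3 + 4 + 5 + 6 = 21
WMA = 6960 / 21 = 331.43

331.43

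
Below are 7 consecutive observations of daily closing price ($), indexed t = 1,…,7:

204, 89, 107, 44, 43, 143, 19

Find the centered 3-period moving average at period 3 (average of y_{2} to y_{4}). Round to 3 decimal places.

Sum of periods 2–4: 89 + 107 + 44 = 240
Divide by 3: 240 / 3 = 80.000

80.000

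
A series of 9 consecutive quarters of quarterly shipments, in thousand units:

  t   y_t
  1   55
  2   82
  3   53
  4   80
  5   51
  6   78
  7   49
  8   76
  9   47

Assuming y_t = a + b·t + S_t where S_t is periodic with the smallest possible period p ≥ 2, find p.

First differences y_{t+1} − y_t: 27, -29, 27, -29, 27, -29, …
The difference pattern repeats every 2 terms and not for any smaller step, so p = 2.

2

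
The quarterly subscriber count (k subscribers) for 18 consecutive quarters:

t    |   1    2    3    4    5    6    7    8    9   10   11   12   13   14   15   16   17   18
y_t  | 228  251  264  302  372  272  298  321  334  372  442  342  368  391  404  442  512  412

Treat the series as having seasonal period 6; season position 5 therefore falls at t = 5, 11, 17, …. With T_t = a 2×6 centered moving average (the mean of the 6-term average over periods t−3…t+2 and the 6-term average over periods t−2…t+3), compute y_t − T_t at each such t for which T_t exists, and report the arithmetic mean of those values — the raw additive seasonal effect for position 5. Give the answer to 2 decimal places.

73.00

Season position 5 occurs at t = 5, 11 (where T_t is defined).
t=5: T_5 = 299.0000; y_5 − T_5 = 372 − 299.0000 = 73.0000
t=11: T_11 = 369.0000; y_11 − T_11 = 442 − 369.0000 = 73.0000
Mean deviation: (73.0000 + 73.0000) / 2 = 73.00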